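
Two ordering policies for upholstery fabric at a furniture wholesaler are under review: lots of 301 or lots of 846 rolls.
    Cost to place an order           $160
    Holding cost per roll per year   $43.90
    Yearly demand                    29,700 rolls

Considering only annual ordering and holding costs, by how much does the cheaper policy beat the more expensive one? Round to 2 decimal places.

TC(Q) = (D/Q)S + (Q/2)H
TC(301) = (29,700/301)×160 + (301/2)×43.9 = $22,394.33
TC(846) = (29,700/846)×160 + (846/2)×43.9 = $24,186.72
Lots of 301 are cheaper by $1,792.40.

$1,792.40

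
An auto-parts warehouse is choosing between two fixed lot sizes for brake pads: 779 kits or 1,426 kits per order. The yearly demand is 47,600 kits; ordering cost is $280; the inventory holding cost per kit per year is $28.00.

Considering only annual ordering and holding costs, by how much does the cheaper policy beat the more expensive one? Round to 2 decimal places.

For each Q, cost = (D/Q)·S + (Q/2)·H.
TC(779) = (47,600/779)×280 + (779/2)×28 = $28,015.11
TC(1,426) = (47,600/1,426)×280 + (1,426/2)×28 = $29,310.42
Lots of 779 are cheaper by $1,295.31.

$1,295.31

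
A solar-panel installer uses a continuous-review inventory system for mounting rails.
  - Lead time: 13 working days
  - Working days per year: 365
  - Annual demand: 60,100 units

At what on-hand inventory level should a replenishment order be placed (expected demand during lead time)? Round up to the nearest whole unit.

2,141 units

Daily demand d = 60,100 / 365 = 164.658 units/day
Demand during lead time = 164.658 × 13 = 2,140.55
Reorder point = 2,140.55 → round up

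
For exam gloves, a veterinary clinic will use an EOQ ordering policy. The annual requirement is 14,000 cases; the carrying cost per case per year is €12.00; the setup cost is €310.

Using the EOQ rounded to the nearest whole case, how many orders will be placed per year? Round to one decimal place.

Optimal lot size Q* = (2 × 14,000 × €310 / €12)^½ ≈ 850.49 → Q = 850
Orders per year = D/Q = 14,000 / 850 = 16.471

16.5 orders per year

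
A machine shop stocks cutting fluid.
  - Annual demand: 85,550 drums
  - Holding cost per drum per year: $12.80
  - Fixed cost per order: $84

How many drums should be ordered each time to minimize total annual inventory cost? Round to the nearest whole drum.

Optimal lot size Q* = (2 × 85,550 × $84 / $12.8)^½ ≈ 1,059.64

1,060 drums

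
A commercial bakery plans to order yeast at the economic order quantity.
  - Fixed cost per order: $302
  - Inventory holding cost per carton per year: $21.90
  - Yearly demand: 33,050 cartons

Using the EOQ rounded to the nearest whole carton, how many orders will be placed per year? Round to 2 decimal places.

34.61 orders per year

EOQ = √(2DS/H) = √(2 × 33,050 × 302 / 21.9)
    = √(911,515.98) ≈ 954.73 → Q = 955
N = D/Q = 33,050/955 ≈ 34.607 orders/yr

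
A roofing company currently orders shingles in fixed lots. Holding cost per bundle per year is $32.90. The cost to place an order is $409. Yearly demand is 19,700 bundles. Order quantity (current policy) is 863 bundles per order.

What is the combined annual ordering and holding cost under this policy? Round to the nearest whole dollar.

Annual ordering cost = (D/Q)·S = (19,700/863) × 409 = $9,336.38
Annual holding cost  = (Q/2)·H = (863/2) × 32.9 = $14,196.35
Total = $9,336.38 + $14,196.35 = $23,532.73

$23,533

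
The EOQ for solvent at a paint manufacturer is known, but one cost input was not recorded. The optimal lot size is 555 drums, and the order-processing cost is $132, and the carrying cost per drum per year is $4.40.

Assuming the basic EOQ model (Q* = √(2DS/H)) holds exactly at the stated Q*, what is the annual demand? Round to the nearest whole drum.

5,134 drums per year

EOQ relation: Q² = 2DS/H, so rearrange for the unknown.
D = Q²H / (2S) = 555² × 4.4 / (2 × 132) = 5,133.75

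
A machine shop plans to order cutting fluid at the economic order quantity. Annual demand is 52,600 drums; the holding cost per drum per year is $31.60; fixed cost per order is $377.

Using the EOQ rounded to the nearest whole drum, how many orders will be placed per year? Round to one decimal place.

47.0 orders per year

2DS/H = 2·52,600·377/31.6 = 1,255,075.95
EOQ = √1,255,075.95 ≈ 1,120.30 → Q = 1,120
Orders per year = D/Q = 52,600 / 1,120 = 46.964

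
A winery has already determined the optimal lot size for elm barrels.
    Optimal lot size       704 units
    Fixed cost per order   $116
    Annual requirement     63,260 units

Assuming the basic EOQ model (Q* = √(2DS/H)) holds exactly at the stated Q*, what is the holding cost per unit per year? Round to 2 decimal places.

From Q* = √(2DS/H) ⇒ Q*² = 2DS/H.
H = 2DS / Q² = 2 × 63,260 × 116 / 704² = 29.6123

$29.61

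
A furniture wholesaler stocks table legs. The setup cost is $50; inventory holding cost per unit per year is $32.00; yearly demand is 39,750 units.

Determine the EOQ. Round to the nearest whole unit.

352 units

2DS/H = 2·39,750·50/32 = 124,218.75
EOQ = √124,218.75 ≈ 352.45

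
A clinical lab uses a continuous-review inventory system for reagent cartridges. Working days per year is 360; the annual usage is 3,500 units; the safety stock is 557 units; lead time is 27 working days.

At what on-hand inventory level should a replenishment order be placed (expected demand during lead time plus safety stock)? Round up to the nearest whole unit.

820 units

Daily demand d = 3,500 / 360 = 9.722 units/day
Demand during lead time = 9.722 × 27 = 262.50
Reorder point = 262.50 + 557 = 819.50 → round up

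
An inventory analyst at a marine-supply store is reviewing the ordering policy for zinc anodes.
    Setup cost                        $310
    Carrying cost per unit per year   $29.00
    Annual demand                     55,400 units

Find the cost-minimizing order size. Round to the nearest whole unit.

EOQ = √(2DS/H) = √(2 × 55,400 × 310 / 29)
    = √(1,184,413.79) ≈ 1,088.31

1,088 units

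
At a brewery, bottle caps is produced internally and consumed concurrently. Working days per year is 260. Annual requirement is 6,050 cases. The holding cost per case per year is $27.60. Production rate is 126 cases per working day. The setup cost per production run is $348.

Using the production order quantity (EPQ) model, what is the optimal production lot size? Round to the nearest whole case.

433 cases

d = 6,050/260 = 23.2692 cases/day;  effective holding cost H(1 − d/p) = 27.6·(1 − 23.2692/126) = 22.50293
Q* = √(2DS / H_eff) = √(2·6,050·348 / 22.50293) ≈ 432.58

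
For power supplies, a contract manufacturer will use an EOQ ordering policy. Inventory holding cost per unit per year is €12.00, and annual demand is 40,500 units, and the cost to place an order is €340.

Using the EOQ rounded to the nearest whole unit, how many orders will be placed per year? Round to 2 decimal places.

EOQ = √(2DS/H) = √(2 × 40,500 × 340 / 12)
    = √(2,295,000.00) ≈ 1,514.93 → Q = 1,515
N = D/Q = 40,500/1,515 ≈ 26.733 orders/yr

26.73 orders per year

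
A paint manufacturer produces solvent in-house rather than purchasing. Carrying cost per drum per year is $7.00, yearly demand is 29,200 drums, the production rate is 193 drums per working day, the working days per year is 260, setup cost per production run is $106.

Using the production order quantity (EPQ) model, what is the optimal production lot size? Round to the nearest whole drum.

d = 29,200/260 = 112.3077 drums/day;  effective holding cost H(1 − d/p) = 7·(1 − 112.3077/193) = 2.92666
Q* = √(2DS / H_eff) = √(2·29,200·106 / 2.92666) ≈ 1,454.36

1,454 drums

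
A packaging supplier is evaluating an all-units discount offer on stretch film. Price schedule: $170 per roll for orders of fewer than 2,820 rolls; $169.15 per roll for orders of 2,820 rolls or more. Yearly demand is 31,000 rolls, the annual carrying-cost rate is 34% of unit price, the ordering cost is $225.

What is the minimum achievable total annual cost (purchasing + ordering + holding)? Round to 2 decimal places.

$5,298,395.60

H₁ = 34%×$170 = $57.8000;  H₂ = 34%×$169.15 = $57.5110
EOQ₁ = √(2×31,000×225/57.8000) = 491.27  (< 2,820, feasible at tier 1)
EOQ₂ = √(2×31,000×225/57.5110) = 492.51  (< 2,820 → use Q = 2,820 at tier-2 price)
TC(tier 1 (EOQ₁), Q≈491.3) = $5,298,395.60
TC(tier 2, Q≈2,820.0) = $5,327,213.91
Minimum at tier 1 (EOQ₁): $5,298,395.60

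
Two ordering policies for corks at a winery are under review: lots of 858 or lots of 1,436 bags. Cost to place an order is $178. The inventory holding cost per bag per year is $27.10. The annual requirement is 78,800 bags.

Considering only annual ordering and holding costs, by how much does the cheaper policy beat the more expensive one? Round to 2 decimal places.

For each Q, cost = (D/Q)·S + (Q/2)·H.
TC(858) = (78,800/858)×178 + (858/2)×27.1 = $27,973.69
TC(1,436) = (78,800/1,436)×178 + (1,436/2)×27.1 = $29,225.49
Cheaper: Q = 858.  Difference = $1,251.80

$1,251.80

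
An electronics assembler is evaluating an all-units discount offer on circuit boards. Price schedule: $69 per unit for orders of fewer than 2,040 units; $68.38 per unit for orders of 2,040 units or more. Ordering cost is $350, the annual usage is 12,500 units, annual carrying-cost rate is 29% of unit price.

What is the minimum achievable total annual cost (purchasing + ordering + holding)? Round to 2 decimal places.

H₁ = 29%×$69 = $20.0100;  H₂ = 29%×$68.38 = $19.8302
EOQ₁ = √(2×12,500×350/20.0100) = 661.27  (< 2,040, feasible at tier 1)
EOQ₂ = √(2×12,500×350/19.8302) = 664.26  (< 2,040 → use Q = 2,040 at tier-2 price)
TC(tier 1 (EOQ₁), Q≈661.3) = $875,732.06
TC(tier 2, Q≈2,040.0) = $877,121.41
Minimum at tier 1 (EOQ₁): $875,732.06

$875,732.06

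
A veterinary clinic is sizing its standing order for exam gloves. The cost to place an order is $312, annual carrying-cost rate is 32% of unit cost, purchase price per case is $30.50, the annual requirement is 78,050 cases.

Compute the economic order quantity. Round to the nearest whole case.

Carrying cost H = $30.5 × 32% = $9.7600/case/yr
Q* = √(2·D·S / H) = √(2·78,050·312 / 9.76) = √4,990,082.0 ≈ 2,233.85

2,234 cases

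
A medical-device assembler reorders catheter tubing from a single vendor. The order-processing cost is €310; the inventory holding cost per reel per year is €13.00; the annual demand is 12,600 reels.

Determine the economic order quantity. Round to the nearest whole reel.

775 reels

2DS/H = 2·12,600·310/13 = 600,923.08
EOQ = √600,923.08 ≈ 775.19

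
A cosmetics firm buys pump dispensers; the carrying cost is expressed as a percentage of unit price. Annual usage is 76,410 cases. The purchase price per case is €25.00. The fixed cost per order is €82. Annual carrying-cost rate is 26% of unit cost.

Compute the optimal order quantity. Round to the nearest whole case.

1,388 cases

Carrying cost H = €25 × 26% = €6.5000/case/yr
Q* = √(2·D·S / H) = √(2·76,410·82 / 6.5) = √1,927,883.1 ≈ 1,388.48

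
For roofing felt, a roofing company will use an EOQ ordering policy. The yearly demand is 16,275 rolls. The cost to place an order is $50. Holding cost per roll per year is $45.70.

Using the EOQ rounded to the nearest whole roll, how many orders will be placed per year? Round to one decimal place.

2DS/H = 2·16,275·50/45.7 = 35,612.69
EOQ = √35,612.69 ≈ 188.71 → Q = 189
N = D/Q = 16,275/189 ≈ 86.111 orders/yr

86.1 orders per year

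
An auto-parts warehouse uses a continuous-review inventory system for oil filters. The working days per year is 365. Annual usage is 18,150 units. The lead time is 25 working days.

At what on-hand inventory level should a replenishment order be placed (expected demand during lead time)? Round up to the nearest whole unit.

1,244 units

Daily demand d = 18,150 / 365 = 49.726 units/day
Demand during lead time = 49.726 × 25 = 1,243.15
Reorder point = 1,243.15 → round up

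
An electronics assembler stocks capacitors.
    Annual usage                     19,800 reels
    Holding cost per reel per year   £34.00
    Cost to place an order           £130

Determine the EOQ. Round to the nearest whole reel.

389 reels

Optimal lot size Q* = (2 × 19,800 × £130 / £34)^½ ≈ 389.12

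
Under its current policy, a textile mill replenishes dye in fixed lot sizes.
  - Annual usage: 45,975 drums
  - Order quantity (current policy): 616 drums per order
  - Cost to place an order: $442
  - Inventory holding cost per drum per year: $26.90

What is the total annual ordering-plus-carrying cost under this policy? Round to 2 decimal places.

$41,273.76

Ordering: D/Q × S = 45,975/616 × $442 = $32,988.56
Holding:  Q/2 × H = 616/2 × $26.9 = $8,285.20
Total = $32,988.56 + $8,285.20 = $41,273.76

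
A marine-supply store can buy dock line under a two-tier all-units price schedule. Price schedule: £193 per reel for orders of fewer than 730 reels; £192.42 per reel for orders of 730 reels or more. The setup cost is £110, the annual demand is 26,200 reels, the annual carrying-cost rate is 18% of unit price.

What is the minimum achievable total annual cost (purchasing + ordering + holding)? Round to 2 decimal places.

£5,057,993.94

H₁ = 18%×£193 = £34.7400;  H₂ = 18%×£192.42 = £34.6356
EOQ₁ = √(2×26,200×110/34.7400) = 407.33  (< 730, feasible at tier 1)
EOQ₂ = √(2×26,200×110/34.6356) = 407.94  (< 730 → use Q = 730 at tier-2 price)
TC(tier 1 (EOQ₁), Q≈407.3) = £5,070,750.67
TC(tier 2, Q≈730.0) = £5,057,993.94
Minimum at tier 2: £5,057,993.94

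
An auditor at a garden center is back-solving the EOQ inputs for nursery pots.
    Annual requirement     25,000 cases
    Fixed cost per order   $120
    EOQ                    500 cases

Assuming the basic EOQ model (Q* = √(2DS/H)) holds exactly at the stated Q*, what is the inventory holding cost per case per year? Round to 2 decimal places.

EOQ relation: Q² = 2DS/H, so rearrange for the unknown.
H = 2DS / Q² = 2 × 25,000 × 120 / 500² = 24.0000

$24.00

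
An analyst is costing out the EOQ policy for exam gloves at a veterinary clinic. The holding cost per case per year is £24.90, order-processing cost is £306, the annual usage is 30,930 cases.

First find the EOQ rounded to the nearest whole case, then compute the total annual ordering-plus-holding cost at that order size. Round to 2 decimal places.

Q* = √(2·D·S / H) = √(2·30,930·306 / 24.9) = √760,207.2 ≈ 871.90 → Q = 872 cases
Orders/yr = 30,930/872 = 35.470; ordering cost = 35.470 × £306 = £10,853.88
Average inventory = 872/2 = 436; holding cost = 436 × £24.9 = £10,856.40
Total = £10,853.88 + £10,856.40 = £21,710.28

£21,710.28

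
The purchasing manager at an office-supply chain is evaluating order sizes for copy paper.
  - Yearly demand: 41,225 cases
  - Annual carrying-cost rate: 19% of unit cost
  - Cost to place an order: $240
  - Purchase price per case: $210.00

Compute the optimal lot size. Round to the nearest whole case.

704 cases

Holding cost per case per year: H = 19% × $210 = $39.9000
Q* = √(2·D·S / H) = √(2·41,225·240 / 39.9) = √495,939.8 ≈ 704.23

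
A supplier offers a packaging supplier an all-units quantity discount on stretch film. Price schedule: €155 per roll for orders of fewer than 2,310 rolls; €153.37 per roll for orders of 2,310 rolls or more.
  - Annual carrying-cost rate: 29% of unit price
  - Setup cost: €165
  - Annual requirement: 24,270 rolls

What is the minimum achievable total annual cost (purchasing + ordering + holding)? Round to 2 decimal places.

H₁ = 29%×€155 = €44.9500;  H₂ = 29%×€153.37 = €44.4773
EOQ₁ = √(2×24,270×165/44.9500) = 422.11  (< 2,310, feasible at tier 1)
EOQ₂ = √(2×24,270×165/44.4773) = 424.35  (< 2,310 → use Q = 2,310 at tier-2 price)
TC(tier 1 (EOQ₁), Q≈422.1) = €3,780,823.90
TC(tier 2, Q≈2,310.0) = €3,775,394.75
Minimum at tier 2: €3,775,394.75

€3,775,394.75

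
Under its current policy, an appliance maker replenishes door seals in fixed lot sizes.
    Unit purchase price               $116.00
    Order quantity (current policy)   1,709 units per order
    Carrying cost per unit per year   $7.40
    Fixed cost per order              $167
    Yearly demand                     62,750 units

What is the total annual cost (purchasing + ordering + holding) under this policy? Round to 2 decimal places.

$7,291,455.10

Orders/yr = 62,750/1,709 = 36.717; ordering cost = 36.717 × $167 = $6,131.80
Average inventory = 1,709/2 = 854.5; holding cost = 854.5 × $7.4 = $6,323.30
Purchase cost = D·C = 62,750 × 116 = $7,279,000.00
Total = $6,131.80 + $6,323.30 + $7,279,000.00 = $7,291,455.10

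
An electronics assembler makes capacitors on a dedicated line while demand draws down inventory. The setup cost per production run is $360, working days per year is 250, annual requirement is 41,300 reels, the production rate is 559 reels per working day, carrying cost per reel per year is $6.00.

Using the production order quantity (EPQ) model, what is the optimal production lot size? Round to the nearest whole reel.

d = 41,300/250 = 165.2000 reels/day;  effective holding cost H(1 − d/p) = 6·(1 − 165.2000/559) = 4.22683
Q* = √(2DS / H_eff) = √(2·41,300·360 / 4.22683) ≈ 2,652.37

2,652 reels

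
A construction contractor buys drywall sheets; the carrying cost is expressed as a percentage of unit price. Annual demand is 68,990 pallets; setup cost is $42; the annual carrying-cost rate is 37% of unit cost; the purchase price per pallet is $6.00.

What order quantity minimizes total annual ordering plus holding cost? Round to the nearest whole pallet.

H = i·C = 0.37 × $6 = $2.2200 per pallet-year
Q* = √(2·D·S / H) = √(2·68,990·42 / 2.22) = √2,610,432.4 ≈ 1,615.68

1,616 pallets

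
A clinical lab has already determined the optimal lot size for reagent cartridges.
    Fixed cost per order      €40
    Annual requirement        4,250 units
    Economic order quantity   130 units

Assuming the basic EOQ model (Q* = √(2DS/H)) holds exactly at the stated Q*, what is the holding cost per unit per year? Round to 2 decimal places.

From Q* = √(2DS/H) ⇒ Q*² = 2DS/H.
H = 2DS / Q² = 2 × 4,250 × 40 / 130² = 20.1183

€20.12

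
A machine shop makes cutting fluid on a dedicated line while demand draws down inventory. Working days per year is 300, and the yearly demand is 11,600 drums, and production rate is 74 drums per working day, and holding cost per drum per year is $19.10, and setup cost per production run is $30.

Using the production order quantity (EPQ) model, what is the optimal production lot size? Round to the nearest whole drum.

Daily demand d = 11,600/300 = 38.667; p = 74; 1 − d/p = 0.47748
EPQ = √(2DS / (H(1 − d/p)))
    = √(2 × 11,600 × 30 / (19.1 × 0.47748)) ≈ 276.26

276 drums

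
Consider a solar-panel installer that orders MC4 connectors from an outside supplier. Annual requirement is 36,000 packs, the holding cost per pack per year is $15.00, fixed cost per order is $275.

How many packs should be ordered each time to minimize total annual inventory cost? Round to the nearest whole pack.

1,149 packs

2DS/H = 2·36,000·275/15 = 1,320,000.00
EOQ = √1,320,000.00 ≈ 1,148.91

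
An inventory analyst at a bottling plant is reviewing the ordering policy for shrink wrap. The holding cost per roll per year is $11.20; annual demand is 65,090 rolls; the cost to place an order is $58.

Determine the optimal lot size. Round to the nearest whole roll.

821 rolls

2DS/H = 2·65,090·58/11.2 = 674,146.43
EOQ = √674,146.43 ≈ 821.06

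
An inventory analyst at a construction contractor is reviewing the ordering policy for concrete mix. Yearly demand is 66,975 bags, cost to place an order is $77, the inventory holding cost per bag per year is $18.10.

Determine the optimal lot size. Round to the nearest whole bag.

755 bags

Q* = √(2·D·S / H) = √(2·66,975·77 / 18.1) = √569,842.5 ≈ 754.88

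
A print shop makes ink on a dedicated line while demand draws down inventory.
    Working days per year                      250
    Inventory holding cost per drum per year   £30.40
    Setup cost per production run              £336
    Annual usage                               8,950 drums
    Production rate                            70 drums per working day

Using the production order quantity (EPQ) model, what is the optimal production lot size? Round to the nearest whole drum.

636 drums

Daily demand d = 8,950/250 = 35.800; p = 70; 1 − d/p = 0.48857
EPQ = √(2DS / (H(1 − d/p)))
    = √(2 × 8,950 × 336 / (30.4 × 0.48857)) ≈ 636.35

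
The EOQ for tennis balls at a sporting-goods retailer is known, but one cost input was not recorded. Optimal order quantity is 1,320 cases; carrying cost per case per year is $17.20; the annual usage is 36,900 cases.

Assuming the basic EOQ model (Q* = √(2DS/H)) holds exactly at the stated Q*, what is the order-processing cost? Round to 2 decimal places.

$406.09

EOQ relation: Q² = 2DS/H, so rearrange for the unknown.
S = Q²H / (2D) = 1,320² × 17.2 / (2 × 36,900) = 406.0878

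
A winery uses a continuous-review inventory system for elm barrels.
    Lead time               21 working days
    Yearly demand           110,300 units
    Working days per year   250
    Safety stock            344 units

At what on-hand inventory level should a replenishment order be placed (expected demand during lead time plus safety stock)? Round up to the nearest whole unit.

Daily demand d = 110,300 / 250 = 441.200 units/day
Demand during lead time = 441.200 × 21 = 9,265.20
Reorder point = 9,265.20 + 344 = 9,609.20 → round up

9,610 units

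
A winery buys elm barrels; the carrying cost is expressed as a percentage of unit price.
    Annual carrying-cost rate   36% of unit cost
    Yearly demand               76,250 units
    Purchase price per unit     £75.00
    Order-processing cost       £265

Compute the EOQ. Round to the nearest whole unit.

1,223 units

Carrying cost H = £75 × 36% = £27.0000/unit/yr
2DS/H = 2·76,250·265/27 = 1,496,759.26
EOQ = √1,496,759.26 ≈ 1,223.42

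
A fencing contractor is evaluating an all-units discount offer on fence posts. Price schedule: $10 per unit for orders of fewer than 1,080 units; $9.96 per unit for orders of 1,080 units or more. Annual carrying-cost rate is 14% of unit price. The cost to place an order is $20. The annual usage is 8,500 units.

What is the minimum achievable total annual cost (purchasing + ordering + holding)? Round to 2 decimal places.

$85,570.38

H₁ = 14%×$10 = $1.4000;  H₂ = 14%×$9.96 = $1.3944
EOQ₁ = √(2×8,500×20/1.4000) = 492.81  (< 1,080, feasible at tier 1)
EOQ₂ = √(2×8,500×20/1.3944) = 493.79  (< 1,080 → use Q = 1,080 at tier-2 price)
TC(tier 1 (EOQ₁), Q≈492.8) = $85,689.93
TC(tier 2, Q≈1,080.0) = $85,570.38
Minimum at tier 2: $85,570.38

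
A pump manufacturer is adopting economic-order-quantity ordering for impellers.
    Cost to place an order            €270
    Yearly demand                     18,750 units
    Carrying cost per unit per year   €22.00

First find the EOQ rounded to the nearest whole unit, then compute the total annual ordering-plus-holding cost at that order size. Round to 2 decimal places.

€14,924.81

2DS/H = 2·18,750·270/22 = 460,227.27
EOQ = √460,227.27 ≈ 678.40 → Q = 678 units
Ordering: D/Q × S = 18,750/678 × €270 = €7,466.81
Holding:  Q/2 × H = 678/2 × €22 = €7,458.00
Total = €7,466.81 + €7,458.00 = €14,924.81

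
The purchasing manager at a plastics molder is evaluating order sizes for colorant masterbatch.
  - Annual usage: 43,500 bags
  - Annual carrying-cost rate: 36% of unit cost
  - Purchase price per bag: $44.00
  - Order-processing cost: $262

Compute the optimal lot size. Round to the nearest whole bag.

1,200 bags

Holding cost per bag per year: H = 36% × $44 = $15.8400
2DS/H = 2·43,500·262/15.84 = 1,439,015.15
EOQ = √1,439,015.15 ≈ 1,199.59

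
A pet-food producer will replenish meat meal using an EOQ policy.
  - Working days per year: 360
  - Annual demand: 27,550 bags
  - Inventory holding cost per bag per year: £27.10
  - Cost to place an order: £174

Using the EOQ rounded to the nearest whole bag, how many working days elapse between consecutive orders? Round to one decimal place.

Q* = √(2·D·S / H) = √(2·27,550·174 / 27.1) = √353,778.6 ≈ 594.79 → Q = 595 bags
Cycle time = (working days × Q)/D = (360 × 595) / 27,550 = 7.775 days

7.8 days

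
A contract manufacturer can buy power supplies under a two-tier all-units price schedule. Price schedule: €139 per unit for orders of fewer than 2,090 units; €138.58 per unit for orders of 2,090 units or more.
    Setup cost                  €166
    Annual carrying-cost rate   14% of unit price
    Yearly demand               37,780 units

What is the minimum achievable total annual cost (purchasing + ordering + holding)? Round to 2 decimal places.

H₁ = 14%×€139 = €19.4600;  H₂ = 14%×€138.58 = €19.4012
EOQ₁ = √(2×37,780×166/19.4600) = 802.84  (< 2,090, feasible at tier 1)
EOQ₂ = √(2×37,780×166/19.4012) = 804.05  (< 2,090 → use Q = 2,090 at tier-2 price)
TC(tier 1 (EOQ₁), Q≈802.8) = €5,267,043.25
TC(tier 2, Q≈2,090.0) = €5,258,827.36
Minimum at tier 2: €5,258,827.36

€5,258,827.36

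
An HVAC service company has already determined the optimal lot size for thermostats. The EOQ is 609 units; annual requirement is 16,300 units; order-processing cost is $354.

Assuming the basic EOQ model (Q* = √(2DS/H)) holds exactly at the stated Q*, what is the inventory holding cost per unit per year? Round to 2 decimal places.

$31.12

Since Q* = (2DS/H)^½, squaring gives Q*²·H = 2DS.
H = 2DS / Q² = 2 × 16,300 × 354 / 609² = 31.1162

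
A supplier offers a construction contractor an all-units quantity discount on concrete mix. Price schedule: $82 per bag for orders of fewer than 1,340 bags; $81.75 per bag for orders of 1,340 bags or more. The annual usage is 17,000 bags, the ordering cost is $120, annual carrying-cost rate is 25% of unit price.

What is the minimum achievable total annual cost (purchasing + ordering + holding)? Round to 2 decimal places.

$1,403,145.49

H₁ = 25%×$82 = $20.5000;  H₂ = 25%×$81.75 = $20.4375
EOQ₁ = √(2×17,000×120/20.5000) = 446.12  (< 1,340, feasible at tier 1)
EOQ₂ = √(2×17,000×120/20.4375) = 446.80  (< 1,340 → use Q = 1,340 at tier-2 price)
TC(tier 1 (EOQ₁), Q≈446.1) = $1,403,145.49
TC(tier 2, Q≈1,340.0) = $1,404,965.51
Minimum at tier 1 (EOQ₁): $1,403,145.49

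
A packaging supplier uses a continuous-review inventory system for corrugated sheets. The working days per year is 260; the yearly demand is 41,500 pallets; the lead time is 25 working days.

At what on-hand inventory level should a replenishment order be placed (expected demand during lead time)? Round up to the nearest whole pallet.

3,991 pallets

Daily demand d = 41,500 / 260 = 159.615 pallets/day
Demand during lead time = 159.615 × 25 = 3,990.38
Reorder point = 3,990.38 → round up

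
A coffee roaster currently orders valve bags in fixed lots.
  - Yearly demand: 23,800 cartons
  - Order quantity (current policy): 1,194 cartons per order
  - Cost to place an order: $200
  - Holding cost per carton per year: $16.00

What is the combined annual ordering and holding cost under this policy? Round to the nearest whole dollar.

$13,539

Ordering: D/Q × S = 23,800/1,194 × $200 = $3,986.60
Holding:  Q/2 × H = 1,194/2 × $16 = $9,552.00
Total = $3,986.60 + $9,552.00 = $13,538.60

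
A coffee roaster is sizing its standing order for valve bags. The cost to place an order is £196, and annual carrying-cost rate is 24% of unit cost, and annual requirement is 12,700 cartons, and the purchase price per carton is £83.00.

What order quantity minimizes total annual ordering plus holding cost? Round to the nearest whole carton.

Holding cost per carton per year: H = 24% × £83 = £19.9200
Optimal lot size Q* = (2 × 12,700 × £196 / £19.92)^½ ≈ 499.92

500 cartons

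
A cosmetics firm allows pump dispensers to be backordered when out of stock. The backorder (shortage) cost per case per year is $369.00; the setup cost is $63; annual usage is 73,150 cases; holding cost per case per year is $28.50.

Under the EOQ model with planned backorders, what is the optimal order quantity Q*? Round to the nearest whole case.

590 cases

Basic EOQ = √(2·73,150·63/28.5) = 568.683
Backorder adjustment √((H+b)/b) = √((28.5+369)/369) = 1.0379
Q* = 568.683 × 1.0379 ≈ 590.24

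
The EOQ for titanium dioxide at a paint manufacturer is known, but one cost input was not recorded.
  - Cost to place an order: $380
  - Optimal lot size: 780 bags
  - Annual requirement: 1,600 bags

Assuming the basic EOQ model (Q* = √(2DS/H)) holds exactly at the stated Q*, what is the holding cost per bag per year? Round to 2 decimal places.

$2.00

EOQ relation: Q² = 2DS/H, so rearrange for the unknown.
H = 2DS / Q² = 2 × 1,600 × 380 / 780² = 1.9987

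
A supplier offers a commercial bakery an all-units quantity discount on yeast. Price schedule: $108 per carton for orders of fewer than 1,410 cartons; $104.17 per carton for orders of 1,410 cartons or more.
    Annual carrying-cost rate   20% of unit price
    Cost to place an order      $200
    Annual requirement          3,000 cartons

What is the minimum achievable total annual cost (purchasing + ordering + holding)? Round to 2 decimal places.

$327,623.50

H₁ = 20%×$108 = $21.6000;  H₂ = 20%×$104.17 = $20.8340
EOQ₁ = √(2×3,000×200/21.6000) = 235.70  (< 1,410, feasible at tier 1)
EOQ₂ = √(2×3,000×200/20.8340) = 240.00  (< 1,410 → use Q = 1,410 at tier-2 price)
TC(tier 1 (EOQ₁), Q≈235.7) = $329,091.17
TC(tier 2, Q≈1,410.0) = $327,623.50
Minimum at tier 2: $327,623.50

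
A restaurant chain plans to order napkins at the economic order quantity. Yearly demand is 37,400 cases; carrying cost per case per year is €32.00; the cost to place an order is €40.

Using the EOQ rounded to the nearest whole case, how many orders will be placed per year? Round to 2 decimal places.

Optimal lot size Q* = (2 × 37,400 × €40 / €32)^½ ≈ 305.78 → Q = 306
N = D/Q = 37,400/306 ≈ 122.222 orders/yr

122.22 orders per year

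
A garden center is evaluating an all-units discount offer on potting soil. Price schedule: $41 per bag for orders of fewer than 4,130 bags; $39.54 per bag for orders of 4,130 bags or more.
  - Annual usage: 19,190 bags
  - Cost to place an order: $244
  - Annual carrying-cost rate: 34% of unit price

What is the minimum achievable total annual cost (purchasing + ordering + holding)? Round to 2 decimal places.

$787,667.38

H₁ = 34%×$41 = $13.9400;  H₂ = 34%×$39.54 = $13.4436
EOQ₁ = √(2×19,190×244/13.9400) = 819.63  (< 4,130, feasible at tier 1)
EOQ₂ = √(2×19,190×244/13.4436) = 834.62  (< 4,130 → use Q = 4,130 at tier-2 price)
TC(tier 1 (EOQ₁), Q≈819.6) = $798,215.59
TC(tier 2, Q≈4,130.0) = $787,667.38
Minimum at tier 2: $787,667.38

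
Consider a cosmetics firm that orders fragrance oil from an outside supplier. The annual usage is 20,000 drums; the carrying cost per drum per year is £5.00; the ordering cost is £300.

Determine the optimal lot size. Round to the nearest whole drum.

1,549 drums

2DS/H = 2·20,000·300/5 = 2,400,000.00
EOQ = √2,400,000.00 ≈ 1,549.19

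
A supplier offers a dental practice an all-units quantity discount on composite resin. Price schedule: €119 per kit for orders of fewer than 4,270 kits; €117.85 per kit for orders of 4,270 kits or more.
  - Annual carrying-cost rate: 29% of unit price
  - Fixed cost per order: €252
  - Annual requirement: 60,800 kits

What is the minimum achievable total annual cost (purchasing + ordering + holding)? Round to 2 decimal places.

€7,241,835.02

H₁ = 29%×€119 = €34.5100;  H₂ = 29%×€117.85 = €34.1765
EOQ₁ = √(2×60,800×252/34.5100) = 942.31  (< 4,270, feasible at tier 1)
EOQ₂ = √(2×60,800×252/34.1765) = 946.90  (< 4,270 → use Q = 4,270 at tier-2 price)
TC(tier 1 (EOQ₁), Q≈942.3) = €7,267,719.18
TC(tier 2, Q≈4,270.0) = €7,241,835.02
Minimum at tier 2: €7,241,835.02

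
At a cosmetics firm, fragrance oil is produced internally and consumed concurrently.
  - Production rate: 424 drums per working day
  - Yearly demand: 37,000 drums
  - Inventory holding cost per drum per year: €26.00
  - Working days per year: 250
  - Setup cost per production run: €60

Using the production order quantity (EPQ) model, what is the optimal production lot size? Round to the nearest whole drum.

d = 37,000/250 = 148.0000 drums/day;  effective holding cost H(1 − d/p) = 26·(1 − 148.0000/424) = 16.92453
Q* = √(2DS / H_eff) = √(2·37,000·60 / 16.92453) ≈ 512.19

512 drums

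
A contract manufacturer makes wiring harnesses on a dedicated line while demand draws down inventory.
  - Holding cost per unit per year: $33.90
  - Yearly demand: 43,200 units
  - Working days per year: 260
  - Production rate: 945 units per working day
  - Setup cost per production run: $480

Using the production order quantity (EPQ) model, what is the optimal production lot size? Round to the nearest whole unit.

1,218 units

d = 43,200/260 = 166.1538 units/day;  effective holding cost H(1 − d/p) = 33.9·(1 − 166.1538/945) = 27.93956
Q* = √(2DS / H_eff) = √(2·43,200·480 / 27.93956) ≈ 1,218.34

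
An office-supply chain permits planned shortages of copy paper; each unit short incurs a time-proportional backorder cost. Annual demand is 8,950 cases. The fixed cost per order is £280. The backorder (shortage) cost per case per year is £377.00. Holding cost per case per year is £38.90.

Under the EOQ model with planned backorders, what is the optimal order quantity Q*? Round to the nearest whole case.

Q* = √(2DS/H) · √((H + b)/b)
   = √(2 × 8,950 × 280 / 38.9) · √((38.9 + 377) / 377)
   = 358.947 × 1.0503 ≈ 377.01

377 cases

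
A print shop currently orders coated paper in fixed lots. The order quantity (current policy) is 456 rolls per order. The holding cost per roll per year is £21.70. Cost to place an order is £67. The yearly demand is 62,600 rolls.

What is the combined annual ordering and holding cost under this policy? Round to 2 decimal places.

£14,145.41

Annual ordering cost = (D/Q)·S = (62,600/456) × 67 = £9,197.81
Annual holding cost  = (Q/2)·H = (456/2) × 21.7 = £4,947.60
Total = £9,197.81 + £4,947.60 = £14,145.41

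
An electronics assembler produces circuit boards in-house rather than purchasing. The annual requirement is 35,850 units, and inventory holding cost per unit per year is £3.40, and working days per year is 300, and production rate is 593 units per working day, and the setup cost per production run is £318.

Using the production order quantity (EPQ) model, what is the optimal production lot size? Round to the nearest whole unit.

2,898 units

Daily demand d = 35,850/300 = 119.500; p = 593; 1 − d/p = 0.79848
EPQ = √(2DS / (H(1 − d/p)))
    = √(2 × 35,850 × 318 / (3.4 × 0.79848)) ≈ 2,898.02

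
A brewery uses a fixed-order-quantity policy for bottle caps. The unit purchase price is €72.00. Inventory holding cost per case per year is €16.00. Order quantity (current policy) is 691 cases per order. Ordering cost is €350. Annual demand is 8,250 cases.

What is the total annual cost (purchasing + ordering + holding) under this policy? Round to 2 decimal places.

Annual ordering cost = (D/Q)·S = (8,250/691) × 350 = €4,178.73
Annual holding cost  = (Q/2)·H = (691/2) × 16 = €5,528.00
Purchase cost = D·C = 8,250 × 72 = €594,000.00
Total = €4,178.73 + €5,528.00 + €594,000.00 = €603,706.73

€603,706.73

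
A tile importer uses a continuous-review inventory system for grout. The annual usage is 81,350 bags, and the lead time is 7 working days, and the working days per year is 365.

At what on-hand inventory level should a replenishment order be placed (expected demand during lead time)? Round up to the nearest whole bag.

1,561 bags

Daily demand d = 81,350 / 365 = 222.877 bags/day
Demand during lead time = 222.877 × 7 = 1,560.14
Reorder point = 1,560.14 → round up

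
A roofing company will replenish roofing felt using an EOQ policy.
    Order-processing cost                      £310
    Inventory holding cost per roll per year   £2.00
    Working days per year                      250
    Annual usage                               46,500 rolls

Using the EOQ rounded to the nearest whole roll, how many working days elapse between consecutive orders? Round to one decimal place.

2DS/H = 2·46,500·310/2 = 14,415,000.00
EOQ = √14,415,000.00 ≈ 3,796.71 → Q = 3,797 rolls
Days between orders = 250 / (D/Q) = 250 / 12.247 ≈ 20.414

20.4 days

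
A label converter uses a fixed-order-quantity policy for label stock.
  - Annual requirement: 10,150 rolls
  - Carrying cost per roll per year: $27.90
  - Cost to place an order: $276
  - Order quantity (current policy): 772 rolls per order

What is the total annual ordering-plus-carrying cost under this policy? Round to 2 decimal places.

$14,398.16

Orders/yr = 10,150/772 = 13.148; ordering cost = 13.148 × $276 = $3,628.76
Average inventory = 772/2 = 386; holding cost = 386 × $27.9 = $10,769.40
Total = $3,628.76 + $10,769.40 = $14,398.16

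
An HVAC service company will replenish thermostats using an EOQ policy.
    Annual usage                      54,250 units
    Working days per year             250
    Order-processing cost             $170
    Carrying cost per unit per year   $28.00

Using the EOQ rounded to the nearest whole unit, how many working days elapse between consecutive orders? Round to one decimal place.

3.7 days

2DS/H = 2·54,250·170/28 = 658,750.00
EOQ = √658,750.00 ≈ 811.63 → Q = 812 units
T = Q/D × 250 days = 812/54,250 × 250 = 3.742 days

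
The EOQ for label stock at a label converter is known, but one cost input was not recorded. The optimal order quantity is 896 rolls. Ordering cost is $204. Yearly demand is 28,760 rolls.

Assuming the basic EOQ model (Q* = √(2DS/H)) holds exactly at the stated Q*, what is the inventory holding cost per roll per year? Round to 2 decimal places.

$14.62

Since Q* = (2DS/H)^½, squaring gives Q*²·H = 2DS.
H = 2DS / Q² = 2 × 28,760 × 204 / 896² = 14.6162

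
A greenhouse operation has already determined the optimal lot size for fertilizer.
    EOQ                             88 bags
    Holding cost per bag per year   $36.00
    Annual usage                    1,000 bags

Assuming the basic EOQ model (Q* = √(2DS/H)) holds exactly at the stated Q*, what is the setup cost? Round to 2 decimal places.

Since Q* = (2DS/H)^½, squaring gives Q*²·H = 2DS.
S = Q²H / (2D) = 88² × 36 / (2 × 1,000) = 139.3920

$139.39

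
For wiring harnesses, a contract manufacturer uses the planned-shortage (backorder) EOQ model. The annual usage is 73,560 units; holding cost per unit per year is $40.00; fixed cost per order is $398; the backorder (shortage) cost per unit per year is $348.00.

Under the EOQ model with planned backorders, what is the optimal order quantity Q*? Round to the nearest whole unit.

1,278 units

Basic EOQ = √(2·73,560·398/40) = 1,209.894
Backorder adjustment √((H+b)/b) = √((40+348)/348) = 1.0559
Q* = 1,209.894 × 1.0559 ≈ 1,277.54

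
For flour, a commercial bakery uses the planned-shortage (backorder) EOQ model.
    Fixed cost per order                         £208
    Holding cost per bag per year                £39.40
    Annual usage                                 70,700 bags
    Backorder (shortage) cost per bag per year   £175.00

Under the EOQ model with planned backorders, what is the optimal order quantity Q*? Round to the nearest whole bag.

956 bags

Q* = √(2DS/H) · √((H + b)/b)
   = √(2 × 70,700 × 208 / 39.4) · √((39.4 + 175) / 175)
   = 863.989 × 1.1069 ≈ 956.32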